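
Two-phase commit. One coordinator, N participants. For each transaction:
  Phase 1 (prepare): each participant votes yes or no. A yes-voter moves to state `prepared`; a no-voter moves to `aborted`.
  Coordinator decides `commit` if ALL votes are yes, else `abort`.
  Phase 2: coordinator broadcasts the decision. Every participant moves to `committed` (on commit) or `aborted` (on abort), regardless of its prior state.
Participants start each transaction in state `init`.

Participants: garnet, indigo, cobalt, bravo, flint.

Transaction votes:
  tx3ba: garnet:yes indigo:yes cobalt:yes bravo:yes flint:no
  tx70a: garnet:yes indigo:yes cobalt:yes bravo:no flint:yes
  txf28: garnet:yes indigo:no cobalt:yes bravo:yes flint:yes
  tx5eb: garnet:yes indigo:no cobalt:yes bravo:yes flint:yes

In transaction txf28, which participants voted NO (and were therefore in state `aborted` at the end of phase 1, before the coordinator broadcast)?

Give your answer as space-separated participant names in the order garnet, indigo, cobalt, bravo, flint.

Answer: indigo

Derivation:
Txn txf28 phase 1: garnet yes -> prepared; indigo no -> aborted; cobalt yes -> prepared; bravo yes -> prepared; flint yes -> prepared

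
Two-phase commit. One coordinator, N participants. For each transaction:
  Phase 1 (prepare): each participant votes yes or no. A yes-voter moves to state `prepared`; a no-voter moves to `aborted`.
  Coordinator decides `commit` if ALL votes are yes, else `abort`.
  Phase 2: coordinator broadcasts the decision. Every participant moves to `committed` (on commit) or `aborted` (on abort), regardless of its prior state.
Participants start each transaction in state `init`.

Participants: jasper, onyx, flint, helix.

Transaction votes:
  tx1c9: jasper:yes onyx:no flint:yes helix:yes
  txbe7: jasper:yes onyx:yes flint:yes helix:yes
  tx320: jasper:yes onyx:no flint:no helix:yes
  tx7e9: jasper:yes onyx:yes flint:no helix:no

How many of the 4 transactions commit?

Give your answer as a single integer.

tx1c9: no from onyx -> abort (commits=0)
txbe7: all yes -> commit (commits=1)
tx320: no from onyx, flint -> abort (commits=1)
tx7e9: no from flint, helix -> abort (commits=1)

Answer: 1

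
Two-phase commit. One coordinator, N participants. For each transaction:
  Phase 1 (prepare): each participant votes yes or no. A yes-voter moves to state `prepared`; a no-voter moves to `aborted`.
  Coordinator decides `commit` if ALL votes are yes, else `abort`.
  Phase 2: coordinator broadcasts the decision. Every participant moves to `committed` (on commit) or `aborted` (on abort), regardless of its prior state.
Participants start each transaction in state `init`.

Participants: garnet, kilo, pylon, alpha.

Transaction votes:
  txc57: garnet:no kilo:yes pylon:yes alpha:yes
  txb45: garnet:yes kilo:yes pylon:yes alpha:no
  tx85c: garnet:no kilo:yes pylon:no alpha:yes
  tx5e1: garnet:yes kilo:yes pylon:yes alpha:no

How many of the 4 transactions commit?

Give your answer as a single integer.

txc57: no from garnet -> abort (commits=0)
txb45: no from alpha -> abort (commits=0)
tx85c: no from garnet, pylon -> abort (commits=0)
tx5e1: no from alpha -> abort (commits=0)

Answer: 0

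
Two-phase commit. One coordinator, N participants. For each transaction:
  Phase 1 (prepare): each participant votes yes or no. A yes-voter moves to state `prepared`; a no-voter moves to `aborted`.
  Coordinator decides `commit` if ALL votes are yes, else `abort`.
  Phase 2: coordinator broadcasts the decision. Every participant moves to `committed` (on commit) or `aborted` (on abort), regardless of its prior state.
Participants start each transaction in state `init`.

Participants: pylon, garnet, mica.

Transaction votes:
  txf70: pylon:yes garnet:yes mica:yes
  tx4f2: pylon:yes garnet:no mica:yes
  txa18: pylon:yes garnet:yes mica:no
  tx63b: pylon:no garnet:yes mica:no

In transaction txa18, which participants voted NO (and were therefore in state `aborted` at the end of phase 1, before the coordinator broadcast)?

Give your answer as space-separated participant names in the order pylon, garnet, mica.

Txn txa18 phase 1: pylon yes -> prepared; garnet yes -> prepared; mica no -> aborted

Answer: mica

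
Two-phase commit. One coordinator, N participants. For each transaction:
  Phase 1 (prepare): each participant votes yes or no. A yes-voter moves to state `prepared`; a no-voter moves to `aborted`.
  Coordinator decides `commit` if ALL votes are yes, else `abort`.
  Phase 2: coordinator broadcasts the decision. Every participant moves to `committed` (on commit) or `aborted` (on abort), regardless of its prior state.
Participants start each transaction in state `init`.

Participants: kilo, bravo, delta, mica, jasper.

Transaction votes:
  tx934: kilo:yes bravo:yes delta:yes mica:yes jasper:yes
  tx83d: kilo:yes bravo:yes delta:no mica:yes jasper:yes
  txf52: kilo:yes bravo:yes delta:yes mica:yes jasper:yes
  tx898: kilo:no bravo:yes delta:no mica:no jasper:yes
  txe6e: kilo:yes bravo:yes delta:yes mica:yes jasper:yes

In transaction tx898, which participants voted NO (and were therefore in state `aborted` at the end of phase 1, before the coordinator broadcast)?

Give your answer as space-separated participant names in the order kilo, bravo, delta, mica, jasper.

Answer: kilo delta mica

Derivation:
Txn tx898 phase 1: kilo no -> aborted; bravo yes -> prepared; delta no -> aborted; mica no -> aborted; jasper yes -> prepared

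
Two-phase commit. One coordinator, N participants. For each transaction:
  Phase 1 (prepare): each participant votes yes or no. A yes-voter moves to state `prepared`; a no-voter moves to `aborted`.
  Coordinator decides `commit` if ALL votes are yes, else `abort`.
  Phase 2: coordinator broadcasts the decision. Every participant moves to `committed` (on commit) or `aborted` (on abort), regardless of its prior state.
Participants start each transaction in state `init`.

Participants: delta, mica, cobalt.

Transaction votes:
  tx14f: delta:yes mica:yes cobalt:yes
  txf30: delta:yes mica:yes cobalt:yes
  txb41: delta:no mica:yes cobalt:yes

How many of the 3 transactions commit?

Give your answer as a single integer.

tx14f: all yes -> commit (commits=1)
txf30: all yes -> commit (commits=2)
txb41: no from delta -> abort (commits=2)

Answer: 2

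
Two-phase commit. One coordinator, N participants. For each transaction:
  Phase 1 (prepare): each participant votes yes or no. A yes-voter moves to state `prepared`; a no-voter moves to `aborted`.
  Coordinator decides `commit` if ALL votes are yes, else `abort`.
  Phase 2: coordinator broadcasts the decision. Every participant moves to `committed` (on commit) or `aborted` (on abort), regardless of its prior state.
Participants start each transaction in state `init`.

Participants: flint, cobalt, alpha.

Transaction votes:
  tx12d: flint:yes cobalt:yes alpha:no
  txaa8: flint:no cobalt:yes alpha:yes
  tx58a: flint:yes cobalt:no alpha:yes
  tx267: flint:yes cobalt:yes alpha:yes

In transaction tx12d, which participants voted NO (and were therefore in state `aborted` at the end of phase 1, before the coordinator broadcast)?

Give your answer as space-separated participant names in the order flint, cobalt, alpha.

Answer: alpha

Derivation:
Txn tx12d phase 1: flint yes -> prepared; cobalt yes -> prepared; alpha no -> aborted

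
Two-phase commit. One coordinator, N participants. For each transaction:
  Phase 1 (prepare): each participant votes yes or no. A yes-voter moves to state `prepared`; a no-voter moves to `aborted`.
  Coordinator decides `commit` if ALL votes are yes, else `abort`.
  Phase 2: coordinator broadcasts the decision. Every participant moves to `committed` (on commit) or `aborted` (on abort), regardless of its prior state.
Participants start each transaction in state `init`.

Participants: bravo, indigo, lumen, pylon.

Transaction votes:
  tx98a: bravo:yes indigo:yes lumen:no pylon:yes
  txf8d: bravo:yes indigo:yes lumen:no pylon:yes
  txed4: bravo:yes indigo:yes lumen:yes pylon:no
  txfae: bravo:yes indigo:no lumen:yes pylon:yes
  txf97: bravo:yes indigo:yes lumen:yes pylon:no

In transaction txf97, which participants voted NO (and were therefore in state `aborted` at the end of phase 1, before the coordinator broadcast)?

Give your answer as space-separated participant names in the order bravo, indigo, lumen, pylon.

Txn txf97 phase 1: bravo yes -> prepared; indigo yes -> prepared; lumen yes -> prepared; pylon no -> aborted

Answer: pylon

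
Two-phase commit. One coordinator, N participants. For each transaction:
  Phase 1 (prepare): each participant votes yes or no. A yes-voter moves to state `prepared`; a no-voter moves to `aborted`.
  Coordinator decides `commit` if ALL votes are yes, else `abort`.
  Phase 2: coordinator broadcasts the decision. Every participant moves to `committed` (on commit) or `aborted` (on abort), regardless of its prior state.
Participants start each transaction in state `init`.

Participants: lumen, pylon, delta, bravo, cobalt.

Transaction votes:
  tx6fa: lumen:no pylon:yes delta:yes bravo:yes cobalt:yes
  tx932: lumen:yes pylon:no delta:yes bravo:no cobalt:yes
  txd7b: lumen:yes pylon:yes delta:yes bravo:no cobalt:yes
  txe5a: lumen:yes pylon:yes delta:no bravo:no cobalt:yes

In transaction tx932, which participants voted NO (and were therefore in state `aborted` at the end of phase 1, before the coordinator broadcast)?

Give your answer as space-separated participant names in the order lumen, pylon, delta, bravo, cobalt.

Answer: pylon bravo

Derivation:
Txn tx932 phase 1: lumen yes -> prepared; pylon no -> aborted; delta yes -> prepared; bravo no -> aborted; cobalt yes -> prepared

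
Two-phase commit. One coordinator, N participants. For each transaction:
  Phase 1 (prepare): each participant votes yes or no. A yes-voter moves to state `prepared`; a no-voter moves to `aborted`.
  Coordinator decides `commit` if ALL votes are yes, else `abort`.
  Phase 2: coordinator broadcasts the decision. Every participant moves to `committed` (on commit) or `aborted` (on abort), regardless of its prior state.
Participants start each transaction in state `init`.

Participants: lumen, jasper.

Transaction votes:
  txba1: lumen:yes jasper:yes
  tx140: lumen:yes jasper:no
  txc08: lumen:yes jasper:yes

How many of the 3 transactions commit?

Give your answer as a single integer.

txba1: all yes -> commit (commits=1)
tx140: no from jasper -> abort (commits=1)
txc08: all yes -> commit (commits=2)

Answer: 2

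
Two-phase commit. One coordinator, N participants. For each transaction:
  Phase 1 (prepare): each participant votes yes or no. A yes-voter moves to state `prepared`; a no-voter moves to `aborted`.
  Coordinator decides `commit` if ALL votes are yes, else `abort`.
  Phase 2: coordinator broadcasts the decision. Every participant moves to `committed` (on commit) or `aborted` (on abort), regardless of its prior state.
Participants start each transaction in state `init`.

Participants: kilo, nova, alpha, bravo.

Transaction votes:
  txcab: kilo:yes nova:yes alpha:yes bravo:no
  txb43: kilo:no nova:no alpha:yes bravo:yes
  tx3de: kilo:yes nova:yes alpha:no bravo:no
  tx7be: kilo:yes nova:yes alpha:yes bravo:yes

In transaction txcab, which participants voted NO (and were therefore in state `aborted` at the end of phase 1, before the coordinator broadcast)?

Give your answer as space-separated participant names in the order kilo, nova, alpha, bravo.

Answer: bravo

Derivation:
Txn txcab phase 1: kilo yes -> prepared; nova yes -> prepared; alpha yes -> prepared; bravo no -> aborted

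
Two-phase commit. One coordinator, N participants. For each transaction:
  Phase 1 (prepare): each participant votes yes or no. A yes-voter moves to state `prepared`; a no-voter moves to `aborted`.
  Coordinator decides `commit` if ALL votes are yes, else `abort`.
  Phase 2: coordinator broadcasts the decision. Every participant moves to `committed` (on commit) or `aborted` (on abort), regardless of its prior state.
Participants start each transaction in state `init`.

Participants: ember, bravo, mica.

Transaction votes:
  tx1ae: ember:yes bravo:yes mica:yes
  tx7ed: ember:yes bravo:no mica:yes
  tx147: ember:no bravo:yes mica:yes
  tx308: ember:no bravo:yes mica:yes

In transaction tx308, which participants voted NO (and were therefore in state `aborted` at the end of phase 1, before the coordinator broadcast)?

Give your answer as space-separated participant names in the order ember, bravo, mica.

Txn tx308 phase 1: ember no -> aborted; bravo yes -> prepared; mica yes -> prepared

Answer: ember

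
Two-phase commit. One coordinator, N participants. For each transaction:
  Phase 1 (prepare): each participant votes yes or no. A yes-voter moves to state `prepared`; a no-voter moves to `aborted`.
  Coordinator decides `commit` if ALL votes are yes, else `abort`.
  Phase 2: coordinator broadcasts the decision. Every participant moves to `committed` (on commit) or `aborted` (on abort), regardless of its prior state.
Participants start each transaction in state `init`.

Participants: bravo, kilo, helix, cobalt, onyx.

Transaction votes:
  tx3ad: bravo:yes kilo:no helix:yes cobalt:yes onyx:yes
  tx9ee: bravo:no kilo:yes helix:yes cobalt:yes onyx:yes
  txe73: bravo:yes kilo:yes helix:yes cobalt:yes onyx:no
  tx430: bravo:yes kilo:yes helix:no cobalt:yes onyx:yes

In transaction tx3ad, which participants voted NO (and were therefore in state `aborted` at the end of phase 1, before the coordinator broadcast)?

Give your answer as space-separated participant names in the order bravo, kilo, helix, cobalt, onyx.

Txn tx3ad phase 1: bravo yes -> prepared; kilo no -> aborted; helix yes -> prepared; cobalt yes -> prepared; onyx yes -> prepared

Answer: kilo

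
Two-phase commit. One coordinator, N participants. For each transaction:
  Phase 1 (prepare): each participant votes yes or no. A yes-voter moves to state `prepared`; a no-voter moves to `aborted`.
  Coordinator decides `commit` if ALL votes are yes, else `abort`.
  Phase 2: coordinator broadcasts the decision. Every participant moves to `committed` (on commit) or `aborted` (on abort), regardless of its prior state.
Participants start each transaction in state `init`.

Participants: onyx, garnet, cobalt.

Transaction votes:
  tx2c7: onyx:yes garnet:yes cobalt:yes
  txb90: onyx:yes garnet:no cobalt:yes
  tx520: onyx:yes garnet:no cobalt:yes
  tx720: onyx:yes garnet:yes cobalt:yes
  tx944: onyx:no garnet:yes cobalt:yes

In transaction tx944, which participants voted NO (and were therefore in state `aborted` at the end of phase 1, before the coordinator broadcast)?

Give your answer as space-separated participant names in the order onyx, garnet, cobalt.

Answer: onyx

Derivation:
Txn tx944 phase 1: onyx no -> aborted; garnet yes -> prepared; cobalt yes -> prepared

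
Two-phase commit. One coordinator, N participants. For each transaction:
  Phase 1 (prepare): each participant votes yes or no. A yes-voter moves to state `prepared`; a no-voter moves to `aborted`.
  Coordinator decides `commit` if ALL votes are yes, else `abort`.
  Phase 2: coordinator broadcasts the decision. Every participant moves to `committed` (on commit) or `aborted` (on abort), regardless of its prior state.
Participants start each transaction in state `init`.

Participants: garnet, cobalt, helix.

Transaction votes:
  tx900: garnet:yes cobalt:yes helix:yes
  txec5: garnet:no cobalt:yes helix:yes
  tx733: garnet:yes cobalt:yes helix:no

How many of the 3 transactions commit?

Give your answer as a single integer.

tx900: all yes -> commit (commits=1)
txec5: no from garnet -> abort (commits=1)
tx733: no from helix -> abort (commits=1)

Answer: 1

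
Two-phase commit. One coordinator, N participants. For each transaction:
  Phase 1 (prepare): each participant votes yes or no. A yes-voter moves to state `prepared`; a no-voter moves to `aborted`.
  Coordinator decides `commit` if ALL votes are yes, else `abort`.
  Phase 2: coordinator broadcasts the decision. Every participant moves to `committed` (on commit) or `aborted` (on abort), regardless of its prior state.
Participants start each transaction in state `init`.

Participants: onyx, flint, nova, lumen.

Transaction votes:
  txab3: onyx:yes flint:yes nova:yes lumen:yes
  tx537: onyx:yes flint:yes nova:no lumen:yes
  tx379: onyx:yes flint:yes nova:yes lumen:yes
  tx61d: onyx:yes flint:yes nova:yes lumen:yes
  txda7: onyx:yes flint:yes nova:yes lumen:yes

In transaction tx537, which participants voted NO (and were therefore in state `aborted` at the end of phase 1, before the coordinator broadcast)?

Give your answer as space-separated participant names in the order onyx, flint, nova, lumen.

Txn tx537 phase 1: onyx yes -> prepared; flint yes -> prepared; nova no -> aborted; lumen yes -> prepared

Answer: nova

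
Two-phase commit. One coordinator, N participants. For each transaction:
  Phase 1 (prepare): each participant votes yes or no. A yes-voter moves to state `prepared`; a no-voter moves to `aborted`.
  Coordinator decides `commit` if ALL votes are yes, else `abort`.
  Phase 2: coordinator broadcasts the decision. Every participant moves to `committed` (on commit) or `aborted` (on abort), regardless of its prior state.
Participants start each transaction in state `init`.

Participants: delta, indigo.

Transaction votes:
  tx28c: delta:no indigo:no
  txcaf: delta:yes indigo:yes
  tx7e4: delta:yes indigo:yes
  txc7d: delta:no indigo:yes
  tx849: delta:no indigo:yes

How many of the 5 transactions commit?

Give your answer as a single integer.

tx28c: no from delta, indigo -> abort (commits=0)
txcaf: all yes -> commit (commits=1)
tx7e4: all yes -> commit (commits=2)
txc7d: no from delta -> abort (commits=2)
tx849: no from delta -> abort (commits=2)

Answer: 2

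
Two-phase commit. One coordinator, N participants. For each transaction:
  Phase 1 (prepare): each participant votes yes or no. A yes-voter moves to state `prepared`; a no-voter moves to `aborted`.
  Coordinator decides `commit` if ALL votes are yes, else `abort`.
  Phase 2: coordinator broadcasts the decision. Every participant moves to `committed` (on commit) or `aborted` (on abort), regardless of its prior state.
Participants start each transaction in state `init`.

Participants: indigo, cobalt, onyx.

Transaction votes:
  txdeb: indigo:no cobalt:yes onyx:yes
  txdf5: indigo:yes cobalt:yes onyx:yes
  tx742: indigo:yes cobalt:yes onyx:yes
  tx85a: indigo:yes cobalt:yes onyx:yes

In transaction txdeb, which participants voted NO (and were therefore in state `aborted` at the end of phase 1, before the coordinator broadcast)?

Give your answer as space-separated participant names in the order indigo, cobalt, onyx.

Answer: indigo

Derivation:
Txn txdeb phase 1: indigo no -> aborted; cobalt yes -> prepared; onyx yes -> prepared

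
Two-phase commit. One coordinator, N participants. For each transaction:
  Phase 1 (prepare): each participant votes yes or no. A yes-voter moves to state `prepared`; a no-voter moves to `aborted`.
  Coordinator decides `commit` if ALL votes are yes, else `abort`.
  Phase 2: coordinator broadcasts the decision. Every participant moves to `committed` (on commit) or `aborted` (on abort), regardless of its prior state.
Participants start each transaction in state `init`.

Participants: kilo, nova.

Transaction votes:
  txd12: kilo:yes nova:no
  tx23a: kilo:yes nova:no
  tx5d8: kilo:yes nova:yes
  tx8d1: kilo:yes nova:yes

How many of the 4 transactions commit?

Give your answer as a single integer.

txd12: no from nova -> abort (commits=0)
tx23a: no from nova -> abort (commits=0)
tx5d8: all yes -> commit (commits=1)
tx8d1: all yes -> commit (commits=2)

Answer: 2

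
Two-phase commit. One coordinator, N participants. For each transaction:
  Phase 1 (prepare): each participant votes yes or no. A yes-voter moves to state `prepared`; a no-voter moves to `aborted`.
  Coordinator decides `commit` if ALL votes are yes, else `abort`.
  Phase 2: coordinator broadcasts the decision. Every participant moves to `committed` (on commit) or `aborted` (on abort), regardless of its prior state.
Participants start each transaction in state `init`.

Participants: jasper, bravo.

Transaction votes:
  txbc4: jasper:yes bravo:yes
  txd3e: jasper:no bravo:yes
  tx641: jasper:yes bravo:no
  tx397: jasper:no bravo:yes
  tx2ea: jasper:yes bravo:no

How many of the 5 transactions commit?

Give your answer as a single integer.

Answer: 1

Derivation:
txbc4: all yes -> commit (commits=1)
txd3e: no from jasper -> abort (commits=1)
tx641: no from bravo -> abort (commits=1)
tx397: no from jasper -> abort (commits=1)
tx2ea: no from bravo -> abort (commits=1)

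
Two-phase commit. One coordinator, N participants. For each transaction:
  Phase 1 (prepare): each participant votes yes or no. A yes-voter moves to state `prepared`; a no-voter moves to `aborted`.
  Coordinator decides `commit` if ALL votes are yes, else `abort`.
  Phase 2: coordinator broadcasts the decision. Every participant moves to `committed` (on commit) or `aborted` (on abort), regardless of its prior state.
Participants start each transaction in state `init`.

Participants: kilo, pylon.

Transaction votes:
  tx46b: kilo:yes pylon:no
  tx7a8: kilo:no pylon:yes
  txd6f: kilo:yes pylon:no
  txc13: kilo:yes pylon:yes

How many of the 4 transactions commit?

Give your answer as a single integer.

Answer: 1

Derivation:
tx46b: no from pylon -> abort (commits=0)
tx7a8: no from kilo -> abort (commits=0)
txd6f: no from pylon -> abort (commits=0)
txc13: all yes -> commit (commits=1)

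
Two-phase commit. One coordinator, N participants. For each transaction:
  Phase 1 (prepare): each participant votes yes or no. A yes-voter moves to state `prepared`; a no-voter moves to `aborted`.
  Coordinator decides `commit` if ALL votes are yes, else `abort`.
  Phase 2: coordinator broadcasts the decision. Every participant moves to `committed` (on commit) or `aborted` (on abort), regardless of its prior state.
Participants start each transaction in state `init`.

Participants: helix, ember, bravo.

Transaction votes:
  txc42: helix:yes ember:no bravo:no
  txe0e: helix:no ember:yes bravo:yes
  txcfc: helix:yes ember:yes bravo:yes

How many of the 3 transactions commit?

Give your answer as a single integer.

txc42: no from ember, bravo -> abort (commits=0)
txe0e: no from helix -> abort (commits=0)
txcfc: all yes -> commit (commits=1)

Answer: 1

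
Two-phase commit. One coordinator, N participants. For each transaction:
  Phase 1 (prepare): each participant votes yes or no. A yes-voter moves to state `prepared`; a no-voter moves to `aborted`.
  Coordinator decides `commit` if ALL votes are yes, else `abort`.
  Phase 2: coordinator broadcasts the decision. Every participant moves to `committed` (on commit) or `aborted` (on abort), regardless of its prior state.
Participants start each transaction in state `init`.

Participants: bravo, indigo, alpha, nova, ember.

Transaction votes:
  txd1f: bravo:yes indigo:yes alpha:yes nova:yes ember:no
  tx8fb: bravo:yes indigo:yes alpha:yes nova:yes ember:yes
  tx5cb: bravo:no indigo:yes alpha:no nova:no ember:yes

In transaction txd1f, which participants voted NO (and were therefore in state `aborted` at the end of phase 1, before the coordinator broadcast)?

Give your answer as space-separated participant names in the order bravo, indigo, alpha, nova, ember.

Txn txd1f phase 1: bravo yes -> prepared; indigo yes -> prepared; alpha yes -> prepared; nova yes -> prepared; ember no -> aborted

Answer: ember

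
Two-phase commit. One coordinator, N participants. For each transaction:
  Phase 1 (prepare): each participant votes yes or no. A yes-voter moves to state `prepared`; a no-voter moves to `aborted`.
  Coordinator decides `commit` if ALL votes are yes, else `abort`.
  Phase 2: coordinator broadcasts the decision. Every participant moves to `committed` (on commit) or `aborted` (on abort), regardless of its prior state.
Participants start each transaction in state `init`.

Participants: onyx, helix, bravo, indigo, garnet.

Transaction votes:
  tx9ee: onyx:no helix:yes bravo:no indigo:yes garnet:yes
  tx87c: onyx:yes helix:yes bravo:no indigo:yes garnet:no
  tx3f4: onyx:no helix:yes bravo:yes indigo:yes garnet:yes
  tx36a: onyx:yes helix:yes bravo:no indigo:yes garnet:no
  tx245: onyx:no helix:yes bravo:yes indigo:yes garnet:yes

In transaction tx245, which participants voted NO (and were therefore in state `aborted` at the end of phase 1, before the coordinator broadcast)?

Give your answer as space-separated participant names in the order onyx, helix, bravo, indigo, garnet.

Txn tx245 phase 1: onyx no -> aborted; helix yes -> prepared; bravo yes -> prepared; indigo yes -> prepared; garnet yes -> prepared

Answer: onyx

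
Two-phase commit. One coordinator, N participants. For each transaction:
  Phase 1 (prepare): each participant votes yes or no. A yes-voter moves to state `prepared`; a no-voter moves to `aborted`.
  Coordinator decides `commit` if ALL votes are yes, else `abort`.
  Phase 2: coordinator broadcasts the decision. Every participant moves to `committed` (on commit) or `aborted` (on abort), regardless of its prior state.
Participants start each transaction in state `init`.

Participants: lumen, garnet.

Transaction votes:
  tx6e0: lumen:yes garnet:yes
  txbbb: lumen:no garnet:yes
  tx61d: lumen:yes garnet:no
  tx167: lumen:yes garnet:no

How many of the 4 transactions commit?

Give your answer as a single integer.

tx6e0: all yes -> commit (commits=1)
txbbb: no from lumen -> abort (commits=1)
tx61d: no from garnet -> abort (commits=1)
tx167: no from garnet -> abort (commits=1)

Answer: 1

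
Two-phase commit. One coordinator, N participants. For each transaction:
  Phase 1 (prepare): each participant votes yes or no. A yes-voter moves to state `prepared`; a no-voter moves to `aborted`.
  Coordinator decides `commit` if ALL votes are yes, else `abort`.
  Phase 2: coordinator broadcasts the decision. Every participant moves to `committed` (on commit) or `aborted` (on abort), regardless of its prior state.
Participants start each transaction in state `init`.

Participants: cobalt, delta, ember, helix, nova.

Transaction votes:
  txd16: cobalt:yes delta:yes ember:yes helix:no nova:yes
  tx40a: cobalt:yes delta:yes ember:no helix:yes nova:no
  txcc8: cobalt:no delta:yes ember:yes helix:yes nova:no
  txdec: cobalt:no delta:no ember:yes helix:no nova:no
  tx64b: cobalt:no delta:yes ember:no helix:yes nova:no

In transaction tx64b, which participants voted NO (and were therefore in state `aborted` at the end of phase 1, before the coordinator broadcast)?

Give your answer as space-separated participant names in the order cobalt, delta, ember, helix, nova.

Answer: cobalt ember nova

Derivation:
Txn tx64b phase 1: cobalt no -> aborted; delta yes -> prepared; ember no -> aborted; helix yes -> prepared; nova no -> aborted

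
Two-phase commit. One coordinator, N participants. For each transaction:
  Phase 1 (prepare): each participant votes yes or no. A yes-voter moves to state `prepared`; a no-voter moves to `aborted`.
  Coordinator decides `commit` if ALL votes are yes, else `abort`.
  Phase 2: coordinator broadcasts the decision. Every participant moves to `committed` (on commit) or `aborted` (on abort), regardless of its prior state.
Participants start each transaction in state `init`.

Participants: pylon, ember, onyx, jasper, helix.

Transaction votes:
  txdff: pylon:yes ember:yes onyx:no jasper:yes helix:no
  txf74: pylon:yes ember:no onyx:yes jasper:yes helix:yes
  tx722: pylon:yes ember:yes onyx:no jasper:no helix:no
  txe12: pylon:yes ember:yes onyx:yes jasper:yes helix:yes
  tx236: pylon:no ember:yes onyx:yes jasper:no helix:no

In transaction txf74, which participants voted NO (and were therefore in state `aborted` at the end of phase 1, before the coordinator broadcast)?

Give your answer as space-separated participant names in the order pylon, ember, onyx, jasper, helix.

Answer: ember

Derivation:
Txn txf74 phase 1: pylon yes -> prepared; ember no -> aborted; onyx yes -> prepared; jasper yes -> prepared; helix yes -> prepared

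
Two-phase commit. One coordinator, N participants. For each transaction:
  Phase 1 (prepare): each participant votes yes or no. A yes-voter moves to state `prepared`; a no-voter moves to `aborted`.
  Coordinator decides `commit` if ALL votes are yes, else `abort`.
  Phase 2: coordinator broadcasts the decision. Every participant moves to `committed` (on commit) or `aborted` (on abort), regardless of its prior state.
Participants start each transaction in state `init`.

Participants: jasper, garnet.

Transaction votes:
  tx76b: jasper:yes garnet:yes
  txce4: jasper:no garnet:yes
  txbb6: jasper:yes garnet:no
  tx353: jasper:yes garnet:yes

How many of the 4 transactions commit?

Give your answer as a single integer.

Answer: 2

Derivation:
tx76b: all yes -> commit (commits=1)
txce4: no from jasper -> abort (commits=1)
txbb6: no from garnet -> abort (commits=1)
tx353: all yes -> commit (commits=2)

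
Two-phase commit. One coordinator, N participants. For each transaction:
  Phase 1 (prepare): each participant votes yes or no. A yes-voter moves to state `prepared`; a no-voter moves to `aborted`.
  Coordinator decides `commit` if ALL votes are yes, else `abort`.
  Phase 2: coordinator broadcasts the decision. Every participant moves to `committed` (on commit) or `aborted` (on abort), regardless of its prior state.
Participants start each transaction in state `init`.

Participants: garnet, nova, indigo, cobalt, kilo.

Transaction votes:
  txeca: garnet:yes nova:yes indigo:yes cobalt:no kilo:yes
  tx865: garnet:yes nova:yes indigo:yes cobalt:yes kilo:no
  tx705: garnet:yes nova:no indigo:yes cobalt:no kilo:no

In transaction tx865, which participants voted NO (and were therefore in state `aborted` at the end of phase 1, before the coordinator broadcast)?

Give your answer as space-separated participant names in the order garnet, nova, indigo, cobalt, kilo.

Answer: kilo

Derivation:
Txn tx865 phase 1: garnet yes -> prepared; nova yes -> prepared; indigo yes -> prepared; cobalt yes -> prepared; kilo no -> aborted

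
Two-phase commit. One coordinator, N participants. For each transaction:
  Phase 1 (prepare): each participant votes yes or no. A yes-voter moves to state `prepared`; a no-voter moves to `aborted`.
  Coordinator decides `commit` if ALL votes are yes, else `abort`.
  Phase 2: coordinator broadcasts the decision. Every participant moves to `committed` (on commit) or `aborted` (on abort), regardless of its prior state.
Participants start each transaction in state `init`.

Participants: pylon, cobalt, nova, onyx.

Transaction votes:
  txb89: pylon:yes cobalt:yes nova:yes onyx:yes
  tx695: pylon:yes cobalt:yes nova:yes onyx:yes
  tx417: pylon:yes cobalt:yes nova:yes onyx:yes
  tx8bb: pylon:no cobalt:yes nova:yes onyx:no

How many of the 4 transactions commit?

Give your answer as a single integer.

txb89: all yes -> commit (commits=1)
tx695: all yes -> commit (commits=2)
tx417: all yes -> commit (commits=3)
tx8bb: no from pylon, onyx -> abort (commits=3)

Answer: 3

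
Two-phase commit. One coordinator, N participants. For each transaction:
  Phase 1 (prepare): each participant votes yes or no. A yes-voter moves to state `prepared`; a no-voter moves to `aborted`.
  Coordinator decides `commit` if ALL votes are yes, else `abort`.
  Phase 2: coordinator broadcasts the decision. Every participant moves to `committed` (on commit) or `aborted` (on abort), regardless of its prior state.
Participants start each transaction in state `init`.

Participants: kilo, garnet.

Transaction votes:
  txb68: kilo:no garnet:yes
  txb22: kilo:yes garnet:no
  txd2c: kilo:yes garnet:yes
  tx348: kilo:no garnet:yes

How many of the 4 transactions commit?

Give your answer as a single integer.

Answer: 1

Derivation:
txb68: no from kilo -> abort (commits=0)
txb22: no from garnet -> abort (commits=0)
txd2c: all yes -> commit (commits=1)
tx348: no from kilo -> abort (commits=1)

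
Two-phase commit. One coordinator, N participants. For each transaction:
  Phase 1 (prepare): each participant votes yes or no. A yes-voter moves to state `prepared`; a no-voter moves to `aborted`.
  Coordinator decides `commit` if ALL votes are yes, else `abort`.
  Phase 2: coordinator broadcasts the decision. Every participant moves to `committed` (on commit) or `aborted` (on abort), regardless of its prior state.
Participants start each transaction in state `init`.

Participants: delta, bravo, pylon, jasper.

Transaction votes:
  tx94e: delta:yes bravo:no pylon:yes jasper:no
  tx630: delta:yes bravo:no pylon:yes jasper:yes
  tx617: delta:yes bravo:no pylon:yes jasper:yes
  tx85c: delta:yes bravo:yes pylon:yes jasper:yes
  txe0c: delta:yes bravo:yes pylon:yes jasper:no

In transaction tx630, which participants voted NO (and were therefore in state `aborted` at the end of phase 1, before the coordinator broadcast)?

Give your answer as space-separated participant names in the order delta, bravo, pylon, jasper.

Answer: bravo

Derivation:
Txn tx630 phase 1: delta yes -> prepared; bravo no -> aborted; pylon yes -> prepared; jasper yes -> prepared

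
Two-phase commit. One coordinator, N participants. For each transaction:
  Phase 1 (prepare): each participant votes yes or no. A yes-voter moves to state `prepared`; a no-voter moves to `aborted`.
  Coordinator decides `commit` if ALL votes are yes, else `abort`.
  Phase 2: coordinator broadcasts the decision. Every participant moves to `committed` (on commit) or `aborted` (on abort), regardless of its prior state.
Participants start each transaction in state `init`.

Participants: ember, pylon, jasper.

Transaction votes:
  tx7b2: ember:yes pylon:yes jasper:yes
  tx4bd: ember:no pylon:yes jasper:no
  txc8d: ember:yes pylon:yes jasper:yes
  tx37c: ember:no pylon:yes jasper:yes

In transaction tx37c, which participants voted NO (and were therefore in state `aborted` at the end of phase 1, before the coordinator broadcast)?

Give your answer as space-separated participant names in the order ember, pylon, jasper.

Txn tx37c phase 1: ember no -> aborted; pylon yes -> prepared; jasper yes -> prepared

Answer: ember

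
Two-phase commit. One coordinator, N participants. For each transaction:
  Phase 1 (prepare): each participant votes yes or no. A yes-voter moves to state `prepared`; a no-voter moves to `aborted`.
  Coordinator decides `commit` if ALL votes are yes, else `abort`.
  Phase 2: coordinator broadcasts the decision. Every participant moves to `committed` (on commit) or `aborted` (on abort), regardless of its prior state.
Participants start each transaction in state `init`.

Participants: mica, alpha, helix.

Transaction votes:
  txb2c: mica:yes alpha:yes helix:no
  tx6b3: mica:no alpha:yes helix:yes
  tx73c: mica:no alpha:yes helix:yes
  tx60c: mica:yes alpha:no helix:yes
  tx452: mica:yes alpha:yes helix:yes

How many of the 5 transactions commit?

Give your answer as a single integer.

txb2c: no from helix -> abort (commits=0)
tx6b3: no from mica -> abort (commits=0)
tx73c: no from mica -> abort (commits=0)
tx60c: no from alpha -> abort (commits=0)
tx452: all yes -> commit (commits=1)

Answer: 1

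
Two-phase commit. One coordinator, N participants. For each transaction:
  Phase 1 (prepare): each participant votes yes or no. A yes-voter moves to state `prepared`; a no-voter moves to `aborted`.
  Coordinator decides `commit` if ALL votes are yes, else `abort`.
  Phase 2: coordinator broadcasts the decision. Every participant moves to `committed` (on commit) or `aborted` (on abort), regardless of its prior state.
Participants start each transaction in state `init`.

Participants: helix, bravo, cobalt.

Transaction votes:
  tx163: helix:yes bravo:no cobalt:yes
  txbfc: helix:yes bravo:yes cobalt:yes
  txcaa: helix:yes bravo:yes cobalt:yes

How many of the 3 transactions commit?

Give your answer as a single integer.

Answer: 2

Derivation:
tx163: no from bravo -> abort (commits=0)
txbfc: all yes -> commit (commits=1)
txcaa: all yes -> commit (commits=2)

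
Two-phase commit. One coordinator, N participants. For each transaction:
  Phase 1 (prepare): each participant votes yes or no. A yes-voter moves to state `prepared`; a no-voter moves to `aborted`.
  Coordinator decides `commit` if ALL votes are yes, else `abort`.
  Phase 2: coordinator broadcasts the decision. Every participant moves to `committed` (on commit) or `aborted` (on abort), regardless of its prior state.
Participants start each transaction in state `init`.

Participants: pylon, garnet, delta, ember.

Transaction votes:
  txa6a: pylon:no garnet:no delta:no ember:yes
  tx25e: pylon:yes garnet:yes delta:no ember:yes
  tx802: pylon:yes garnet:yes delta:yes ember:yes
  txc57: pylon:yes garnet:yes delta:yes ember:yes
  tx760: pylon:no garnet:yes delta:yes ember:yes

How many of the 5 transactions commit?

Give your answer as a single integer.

txa6a: no from pylon, garnet, delta -> abort (commits=0)
tx25e: no from delta -> abort (commits=0)
tx802: all yes -> commit (commits=1)
txc57: all yes -> commit (commits=2)
tx760: no from pylon -> abort (commits=2)

Answer: 2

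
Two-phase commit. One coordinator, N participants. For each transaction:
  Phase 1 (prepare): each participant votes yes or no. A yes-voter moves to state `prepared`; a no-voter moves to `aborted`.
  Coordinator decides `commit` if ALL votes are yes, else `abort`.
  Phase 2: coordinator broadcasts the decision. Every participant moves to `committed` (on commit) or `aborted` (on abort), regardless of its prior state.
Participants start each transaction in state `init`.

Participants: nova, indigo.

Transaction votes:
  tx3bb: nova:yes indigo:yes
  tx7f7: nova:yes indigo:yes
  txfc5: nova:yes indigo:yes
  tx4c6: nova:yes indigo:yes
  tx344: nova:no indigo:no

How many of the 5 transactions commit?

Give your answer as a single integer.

tx3bb: all yes -> commit (commits=1)
tx7f7: all yes -> commit (commits=2)
txfc5: all yes -> commit (commits=3)
tx4c6: all yes -> commit (commits=4)
tx344: no from nova, indigo -> abort (commits=4)

Answer: 4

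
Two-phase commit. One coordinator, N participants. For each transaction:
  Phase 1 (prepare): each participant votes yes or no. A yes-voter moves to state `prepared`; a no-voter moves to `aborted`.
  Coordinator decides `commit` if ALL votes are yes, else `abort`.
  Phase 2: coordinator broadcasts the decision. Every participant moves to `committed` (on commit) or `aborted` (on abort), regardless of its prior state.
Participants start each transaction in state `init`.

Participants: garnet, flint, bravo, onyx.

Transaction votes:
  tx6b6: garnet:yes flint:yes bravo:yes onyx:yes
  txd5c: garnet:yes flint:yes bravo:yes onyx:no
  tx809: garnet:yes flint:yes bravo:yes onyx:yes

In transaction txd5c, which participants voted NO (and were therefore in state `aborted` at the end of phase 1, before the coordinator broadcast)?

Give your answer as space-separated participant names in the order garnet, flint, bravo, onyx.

Txn txd5c phase 1: garnet yes -> prepared; flint yes -> prepared; bravo yes -> prepared; onyx no -> aborted

Answer: onyx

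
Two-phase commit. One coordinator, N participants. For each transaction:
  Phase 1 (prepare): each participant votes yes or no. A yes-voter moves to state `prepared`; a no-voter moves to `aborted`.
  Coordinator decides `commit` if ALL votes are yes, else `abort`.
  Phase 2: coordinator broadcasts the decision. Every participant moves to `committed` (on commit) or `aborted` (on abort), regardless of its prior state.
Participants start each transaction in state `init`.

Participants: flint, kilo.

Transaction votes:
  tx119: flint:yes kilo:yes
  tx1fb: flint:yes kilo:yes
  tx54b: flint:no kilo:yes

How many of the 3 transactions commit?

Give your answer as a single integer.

Answer: 2

Derivation:
tx119: all yes -> commit (commits=1)
tx1fb: all yes -> commit (commits=2)
tx54b: no from flint -> abort (commits=2)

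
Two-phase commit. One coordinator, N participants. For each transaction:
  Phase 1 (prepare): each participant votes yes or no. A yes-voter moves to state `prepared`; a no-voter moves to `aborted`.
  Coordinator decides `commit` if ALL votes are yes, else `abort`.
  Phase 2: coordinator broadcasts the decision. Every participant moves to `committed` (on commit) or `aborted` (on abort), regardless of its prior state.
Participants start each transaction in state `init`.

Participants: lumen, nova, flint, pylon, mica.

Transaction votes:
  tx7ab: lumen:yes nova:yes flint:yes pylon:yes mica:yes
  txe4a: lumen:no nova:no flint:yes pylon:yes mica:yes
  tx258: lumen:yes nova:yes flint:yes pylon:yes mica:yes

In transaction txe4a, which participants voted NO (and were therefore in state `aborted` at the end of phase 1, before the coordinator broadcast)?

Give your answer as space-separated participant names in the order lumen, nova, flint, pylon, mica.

Answer: lumen nova

Derivation:
Txn txe4a phase 1: lumen no -> aborted; nova no -> aborted; flint yes -> prepared; pylon yes -> prepared; mica yes -> prepared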